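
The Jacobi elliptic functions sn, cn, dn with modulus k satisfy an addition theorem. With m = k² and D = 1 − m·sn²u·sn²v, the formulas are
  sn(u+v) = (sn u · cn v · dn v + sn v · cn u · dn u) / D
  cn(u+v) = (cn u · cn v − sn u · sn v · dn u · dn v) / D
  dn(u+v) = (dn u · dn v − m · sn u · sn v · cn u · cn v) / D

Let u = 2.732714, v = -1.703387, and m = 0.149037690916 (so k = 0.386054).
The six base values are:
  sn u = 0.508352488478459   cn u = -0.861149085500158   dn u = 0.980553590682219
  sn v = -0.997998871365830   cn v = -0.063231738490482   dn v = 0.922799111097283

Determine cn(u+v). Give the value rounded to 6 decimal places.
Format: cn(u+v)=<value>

cn(u+v)=0.534001

m = k² = 0.149037690916
D = 1 − m·sn²u·sn²v = 0.9616393355283587
cn(u+v) = (cn u·cn v − sn u·sn v·dn u·dn v)/D = 0.5135162384649635/0.9616393355283587 = 0.5340008665336257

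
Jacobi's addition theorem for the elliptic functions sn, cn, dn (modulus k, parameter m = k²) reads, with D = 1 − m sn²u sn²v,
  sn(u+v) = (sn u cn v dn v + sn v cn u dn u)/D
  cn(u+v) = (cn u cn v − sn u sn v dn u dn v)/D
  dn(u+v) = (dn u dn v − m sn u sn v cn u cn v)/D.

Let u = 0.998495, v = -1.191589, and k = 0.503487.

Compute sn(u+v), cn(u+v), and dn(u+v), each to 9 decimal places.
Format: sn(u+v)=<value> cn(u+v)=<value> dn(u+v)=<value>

sn u = 0.8215858537613448, cn u = 0.57008480500645, dn u = 0.9104324396602256
sn v = -0.9077507467044, cn v = 0.4195099305828222, dn v = 0.8894457815714499
m = k² = 0.253499159169
D = 1 − m·sn²u·sn²v = 0.8590011214109866
sn(u+v) = (sn u·cn v·dn v + sn v·cn u·dn u)/D = -0.1645847221176858/0.8590011214109866 = -0.1916001248605364
cn(u+v) = (cn u·cn v − sn u·sn v·dn u·dn v)/D = 0.8430864699606896/0.8590011214109866 = 0.9814730725564644
dn(u+v) = (dn u·dn v − m·sn u·sn v·cn u·cn v)/D = 0.8549948001102654/0.8590011214109866 = 0.9953360697665441

sn(u+v)=-0.191600125 cn(u+v)=0.981473073 dn(u+v)=0.995336070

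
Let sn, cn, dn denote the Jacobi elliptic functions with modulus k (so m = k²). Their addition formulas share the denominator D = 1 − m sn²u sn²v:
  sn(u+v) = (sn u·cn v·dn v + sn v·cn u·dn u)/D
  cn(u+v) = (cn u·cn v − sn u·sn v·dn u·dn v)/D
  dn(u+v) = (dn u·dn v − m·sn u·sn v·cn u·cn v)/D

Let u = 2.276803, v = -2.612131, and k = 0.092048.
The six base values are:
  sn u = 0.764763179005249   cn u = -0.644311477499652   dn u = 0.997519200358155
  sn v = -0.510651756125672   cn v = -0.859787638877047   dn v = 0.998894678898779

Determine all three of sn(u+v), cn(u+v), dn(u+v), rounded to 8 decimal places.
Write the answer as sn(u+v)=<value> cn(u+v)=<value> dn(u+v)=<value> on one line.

sn(u+v)=-0.32902976 cn(u+v)=0.94431955 dn(u+v)=0.99954126

m = k² = 0.008472834304
D = 1 − m·sn²u·sn²v = 0.998707792335718
sn(u+v) = (sn u·cn v·dn v + sn v·cn u·dn u)/D = -0.3286045840646758/0.998707792335718 = -0.3290297588408268
cn(u+v) = (cn u·cn v − sn u·sn v·dn u·dn v)/D = 0.9430992958346247/0.998707792335718 = 0.944319552798282
dn(u+v) = (dn u·dn v − m·sn u·sn v·cn u·cn v)/D = 0.99824964291638/0.998707792335718 = 0.9995412577904629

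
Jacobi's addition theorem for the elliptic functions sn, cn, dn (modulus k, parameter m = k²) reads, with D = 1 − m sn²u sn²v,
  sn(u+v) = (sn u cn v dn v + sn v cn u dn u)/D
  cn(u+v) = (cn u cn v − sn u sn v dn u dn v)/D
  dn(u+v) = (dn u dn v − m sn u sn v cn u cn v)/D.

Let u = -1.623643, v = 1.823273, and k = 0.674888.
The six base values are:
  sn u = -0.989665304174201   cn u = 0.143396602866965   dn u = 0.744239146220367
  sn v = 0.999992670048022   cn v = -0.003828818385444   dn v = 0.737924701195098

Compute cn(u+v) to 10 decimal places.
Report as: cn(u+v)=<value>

m = k² = 0.455473812544
D = 1 − m·sn²u·sn²v = 0.5538984466446535
cn(u+v) = (cn u·cn v − sn u·sn v·dn u·dn v)/D = 0.5429636891751263/0.5538984466446535 = 0.9802585518414674

cn(u+v)=0.9802585518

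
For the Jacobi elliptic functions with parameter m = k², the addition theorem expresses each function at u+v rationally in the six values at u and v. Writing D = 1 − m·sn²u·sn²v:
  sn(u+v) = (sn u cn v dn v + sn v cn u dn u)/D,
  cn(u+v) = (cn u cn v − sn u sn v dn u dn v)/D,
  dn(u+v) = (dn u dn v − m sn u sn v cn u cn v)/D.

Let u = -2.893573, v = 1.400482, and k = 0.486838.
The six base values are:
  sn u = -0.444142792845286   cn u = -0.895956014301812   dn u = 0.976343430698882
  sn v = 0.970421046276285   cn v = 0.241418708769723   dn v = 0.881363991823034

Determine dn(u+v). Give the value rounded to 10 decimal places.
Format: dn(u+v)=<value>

m = k² = 0.237011238244
D = 1 − m·sn²u·sn²v = 0.9559714288901863
dn(u+v) = (dn u·dn v − m·sn u·sn v·cn u·cn v)/D = 0.8384181614378276/0.9559714288901863 = 0.8770326561026729

dn(u+v)=0.8770326561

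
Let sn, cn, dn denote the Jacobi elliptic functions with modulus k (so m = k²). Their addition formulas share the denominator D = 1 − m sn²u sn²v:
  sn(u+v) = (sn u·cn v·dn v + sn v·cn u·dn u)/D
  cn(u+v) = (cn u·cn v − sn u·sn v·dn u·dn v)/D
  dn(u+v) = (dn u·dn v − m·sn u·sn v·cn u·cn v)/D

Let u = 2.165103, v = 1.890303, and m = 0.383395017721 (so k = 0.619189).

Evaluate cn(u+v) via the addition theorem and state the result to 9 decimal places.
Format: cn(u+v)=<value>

cn(u+v)=-0.870572056

sn u = 0.950365915791516, cn u = -0.3111344180603509, dn u = 0.8085291544643003
sn v = 0.9952442659778756, cn v = -0.09741073369069504, dn v = 0.7875550523556605
m = k² = 0.383395017721
D = 1 − m·sn²u·sn²v = 0.6570051987101116
cn(u+v) = (cn u·cn v − sn u·sn v·dn u·dn v)/D = -0.5719703668514542/0.6570051987101116 = -0.8705720563161372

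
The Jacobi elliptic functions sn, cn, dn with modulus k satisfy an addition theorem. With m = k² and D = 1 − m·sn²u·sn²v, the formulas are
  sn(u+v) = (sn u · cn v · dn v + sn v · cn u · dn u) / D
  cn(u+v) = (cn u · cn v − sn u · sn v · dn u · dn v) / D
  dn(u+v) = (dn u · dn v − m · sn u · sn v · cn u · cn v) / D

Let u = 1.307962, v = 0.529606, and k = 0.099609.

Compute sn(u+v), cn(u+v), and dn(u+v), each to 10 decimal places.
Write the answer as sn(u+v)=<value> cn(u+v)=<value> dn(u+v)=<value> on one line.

sn(u+v)=0.9659837093 cn(u+v)=-0.2586029262 dn(u+v)=0.9953600265

sn u = 0.9649727837417886, cn u = 0.2623500078856931, dn u = 0.9953697557165449
sn v = 0.50499295156077, cn v = 0.8631234667612403, dn v = 0.9987340609990503
m = k² = 0.009921952881
D = 1 − m·sn²u·sn²v = 0.9976438771971726
sn(u+v) = (sn u·cn v·dn v + sn v·cn u·dn u)/D = 0.9637077330214645/0.9976438771971726 = 0.965983709266026
cn(u+v) = (cn u·cn v − sn u·sn v·dn u·dn v)/D = -0.2579936259360623/0.9976438771971726 = -0.2586029261873301
dn(u+v) = (dn u·dn v − m·sn u·sn v·cn u·cn v)/D = 0.993014836075217/0.9976438771971726 = 0.995360026530749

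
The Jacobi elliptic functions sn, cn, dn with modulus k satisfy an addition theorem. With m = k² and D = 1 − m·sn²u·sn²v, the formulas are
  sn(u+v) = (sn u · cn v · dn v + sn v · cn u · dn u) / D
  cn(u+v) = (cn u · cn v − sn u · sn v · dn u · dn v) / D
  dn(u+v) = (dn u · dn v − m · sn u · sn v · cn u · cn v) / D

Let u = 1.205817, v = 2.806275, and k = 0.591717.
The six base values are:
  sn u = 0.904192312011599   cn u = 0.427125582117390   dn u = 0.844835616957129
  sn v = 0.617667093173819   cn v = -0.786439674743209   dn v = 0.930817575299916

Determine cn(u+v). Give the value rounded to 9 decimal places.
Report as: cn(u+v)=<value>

cn(u+v)=-0.870123483

m = k² = 0.350129008089
D = 1 − m·sn²u·sn²v = 0.8907909466479487
cn(u+v) = (cn u·cn v − sn u·sn v·dn u·dn v)/D = -0.7750981207600733/0.8907909466479487 = -0.8701234825934995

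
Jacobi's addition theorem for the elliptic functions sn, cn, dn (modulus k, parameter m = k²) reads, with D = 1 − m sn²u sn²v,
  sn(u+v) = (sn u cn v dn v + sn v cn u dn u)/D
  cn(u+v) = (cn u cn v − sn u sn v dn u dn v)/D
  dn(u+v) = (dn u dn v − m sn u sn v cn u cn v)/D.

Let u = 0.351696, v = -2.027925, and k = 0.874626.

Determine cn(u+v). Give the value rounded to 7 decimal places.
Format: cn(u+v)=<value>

sn u = 0.3394276244045033, cn u = 0.9406321745459887, dn u = 0.9549172119994193
sn v = -0.9971122909985175, cn v = 0.07594128745081783, dn v = 0.4893270954522164
m = k² = 0.764970639876
D = 1 − m·sn²u·sn²v = 0.912375152440388
cn(u+v) = (cn u·cn v − sn u·sn v·dn u·dn v)/D = 0.229578100429768/0.912375152440388 = 0.2516268662246016

cn(u+v)=0.2516269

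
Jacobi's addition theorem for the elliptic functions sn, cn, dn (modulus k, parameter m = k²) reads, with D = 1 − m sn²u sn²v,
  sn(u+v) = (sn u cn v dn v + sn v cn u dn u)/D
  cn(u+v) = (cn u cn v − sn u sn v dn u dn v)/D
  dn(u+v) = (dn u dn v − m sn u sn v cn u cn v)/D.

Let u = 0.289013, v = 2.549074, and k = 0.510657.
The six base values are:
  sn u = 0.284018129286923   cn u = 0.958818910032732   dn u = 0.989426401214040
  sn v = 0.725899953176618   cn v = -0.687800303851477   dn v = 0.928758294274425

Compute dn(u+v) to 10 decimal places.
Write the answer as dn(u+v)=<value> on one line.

dn(u+v)=0.9650904643

m = k² = 0.260770571649
D = 1 − m·sn²u·sn²v = 0.9889158028710435
dn(u+v) = (dn u·dn v − m·sn u·sn v·cn u·cn v)/D = 0.9543932113578155/0.9889158028710435 = 0.9650904643115206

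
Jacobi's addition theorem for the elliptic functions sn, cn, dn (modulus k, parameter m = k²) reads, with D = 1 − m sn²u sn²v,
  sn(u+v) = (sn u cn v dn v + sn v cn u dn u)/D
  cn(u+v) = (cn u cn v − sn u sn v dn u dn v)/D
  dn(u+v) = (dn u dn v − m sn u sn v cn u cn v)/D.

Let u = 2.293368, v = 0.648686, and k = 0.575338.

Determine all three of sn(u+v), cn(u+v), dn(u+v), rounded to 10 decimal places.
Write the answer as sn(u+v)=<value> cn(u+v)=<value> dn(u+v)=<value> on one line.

sn(u+v)=0.4929519971 cn(u+v)=-0.8700565088 dn(u+v)=0.9589385225

sn u = 0.8931843380358077, cn u = -0.4496907140330296, dn u = 0.8578603468336844
sn v = 0.5931040970270342, cn v = 0.8051257852595124, dn v = 0.9399779002662638
m = k² = 0.331013814244
D = 1 − m·sn²u·sn²v = 0.9071054650344337
sn(u+v) = (sn u·cn v·dn v + sn v·cn u·dn u)/D = 0.4471594505401973/0.9071054650344337 = 0.4929519970681944
cn(u+v) = (cn u·cn v − sn u·sn v·dn u·dn v)/D = -0.7892330140636066/0.9071054650344337 = -0.8700565088466834
dn(u+v) = (dn u·dn v − m·sn u·sn v·cn u·cn v)/D = 0.8698583743649588/0.9071054650344337 = 0.9589385224704153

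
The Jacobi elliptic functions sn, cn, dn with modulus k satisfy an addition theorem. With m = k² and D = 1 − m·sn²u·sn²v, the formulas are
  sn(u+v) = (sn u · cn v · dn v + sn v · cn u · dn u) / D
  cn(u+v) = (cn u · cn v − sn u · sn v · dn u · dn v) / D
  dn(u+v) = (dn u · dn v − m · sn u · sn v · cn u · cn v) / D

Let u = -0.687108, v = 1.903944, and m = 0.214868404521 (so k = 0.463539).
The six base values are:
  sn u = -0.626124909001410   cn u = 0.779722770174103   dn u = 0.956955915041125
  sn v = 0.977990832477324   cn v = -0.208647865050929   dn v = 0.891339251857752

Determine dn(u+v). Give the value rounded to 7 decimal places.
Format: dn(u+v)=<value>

dn(u+v)=0.9044359

m = k² = 0.214868404521
D = 1 − m·sn²u·sn²v = 0.9194317204575367
dn(u+v) = (dn u·dn v − m·sn u·sn v·cn u·cn v)/D = 0.8315670118164347/0.9194317204575367 = 0.9044358524008962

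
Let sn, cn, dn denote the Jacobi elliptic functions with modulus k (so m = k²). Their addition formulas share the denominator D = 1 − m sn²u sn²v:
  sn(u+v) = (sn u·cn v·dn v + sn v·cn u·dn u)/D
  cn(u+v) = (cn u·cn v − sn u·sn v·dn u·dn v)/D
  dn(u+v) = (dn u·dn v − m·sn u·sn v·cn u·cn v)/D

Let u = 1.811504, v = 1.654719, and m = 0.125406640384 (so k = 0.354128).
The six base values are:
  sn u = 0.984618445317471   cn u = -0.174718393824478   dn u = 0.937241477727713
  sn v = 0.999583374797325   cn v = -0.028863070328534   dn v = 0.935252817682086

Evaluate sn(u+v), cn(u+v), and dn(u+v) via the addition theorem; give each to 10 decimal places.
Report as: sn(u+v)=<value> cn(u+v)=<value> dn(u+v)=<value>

m = k² = 0.125406640384
D = 1 − m·sn²u·sn²v = 0.8785228717315017
sn(u+v) = (sn u·cn v·dn v + sn v·cn u·dn u)/D = -0.1902641558964354/0.8785228717315017 = -0.2165727973836802
cn(u+v) = (cn u·cn v − sn u·sn v·dn u·dn v)/D = -0.857672424143613/0.8785228717315017 = -0.9762664715298828
dn(u+v) = (dn u·dn v − m·sn u·sn v·cn u·cn v)/D = 0.8759353055240448/0.8785228717315017 = 0.9970546399066913

sn(u+v)=-0.2165727974 cn(u+v)=-0.9762664715 dn(u+v)=0.9970546399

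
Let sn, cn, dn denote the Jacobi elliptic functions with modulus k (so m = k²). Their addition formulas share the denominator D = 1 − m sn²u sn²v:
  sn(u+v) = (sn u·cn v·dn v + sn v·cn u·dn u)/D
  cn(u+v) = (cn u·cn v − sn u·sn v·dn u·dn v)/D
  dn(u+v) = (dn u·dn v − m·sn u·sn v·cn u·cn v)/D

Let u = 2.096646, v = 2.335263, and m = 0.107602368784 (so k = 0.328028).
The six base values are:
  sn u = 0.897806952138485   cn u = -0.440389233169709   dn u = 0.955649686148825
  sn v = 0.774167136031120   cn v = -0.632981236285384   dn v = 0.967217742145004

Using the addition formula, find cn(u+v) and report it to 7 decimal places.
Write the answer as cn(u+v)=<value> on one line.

cn(u+v)=-0.3836362

m = k² = 0.107602368784
D = 1 − m·sn²u·sn²v = 0.9480174927694515
cn(u+v) = (cn u·cn v − sn u·sn v·dn u·dn v)/D = -0.3636938576452673/0.9480174927694515 = -0.383636230786001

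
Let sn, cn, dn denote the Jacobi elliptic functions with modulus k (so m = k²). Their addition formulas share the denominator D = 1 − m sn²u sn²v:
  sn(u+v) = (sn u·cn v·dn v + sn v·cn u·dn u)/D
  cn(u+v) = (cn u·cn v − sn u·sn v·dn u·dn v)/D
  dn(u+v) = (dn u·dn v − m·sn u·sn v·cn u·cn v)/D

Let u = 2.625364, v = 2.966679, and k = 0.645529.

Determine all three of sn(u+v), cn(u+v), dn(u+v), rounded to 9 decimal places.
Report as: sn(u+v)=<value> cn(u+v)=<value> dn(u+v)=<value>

sn(u+v)=-0.985277006 cn(u+v)=0.170965558 dn(u+v)=0.771668550

sn u = 0.7854415808703975, cn u = -0.6189357988029218, dn u = 0.8619311611989042
sn v = 0.5623416039825936, cn v = -0.8269050250363, dn v = 0.9317860953564652
m = k² = 0.416707689841
D = 1 − m·sn²u·sn²v = 0.9187057697391549
sn(u+v) = (sn u·cn v·dn v + sn v·cn u·dn u)/D = -0.9051796699890839/0.9187057697391549 = -0.9852770057665889
cn(u+v) = (cn u·cn v − sn u·sn v·dn u·dn v)/D = 0.1570670442532945/0.9187057697391549 = 0.170965557664768
dn(u+v) = (dn u·dn v − m·sn u·sn v·cn u·cn v)/D = 0.7089363495903609/0.9187057697391549 = 0.7716685504126603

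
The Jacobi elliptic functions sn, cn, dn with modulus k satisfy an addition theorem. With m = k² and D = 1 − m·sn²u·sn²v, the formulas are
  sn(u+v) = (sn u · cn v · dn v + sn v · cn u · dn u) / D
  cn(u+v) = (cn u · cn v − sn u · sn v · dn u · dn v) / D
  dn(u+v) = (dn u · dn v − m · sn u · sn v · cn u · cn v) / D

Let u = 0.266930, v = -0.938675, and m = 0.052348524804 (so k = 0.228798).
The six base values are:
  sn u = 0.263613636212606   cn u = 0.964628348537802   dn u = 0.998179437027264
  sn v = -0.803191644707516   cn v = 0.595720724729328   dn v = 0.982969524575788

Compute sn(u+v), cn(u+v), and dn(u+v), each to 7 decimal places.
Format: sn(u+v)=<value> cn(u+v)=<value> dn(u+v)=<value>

m = k² = 0.052348524804
D = 1 − m·sn²u·sn²v = 0.9976531866227934
sn(u+v) = (sn u·cn v·dn v + sn v·cn u·dn u)/D = -0.6190052526703037/0.9976531866227934 = -0.6204613596892623
cn(u+v) = (cn u·cn v − sn u·sn v·dn u·dn v)/D = 0.7823965605402338/0.9976531866227934 = 0.7842370184660706
dn(u+v) = (dn u·dn v − m·sn u·sn v·cn u·cn v)/D = 0.9875493037071373/0.9976531866227934 = 0.9898723493783855

sn(u+v)=-0.6204614 cn(u+v)=0.7842370 dn(u+v)=0.9898723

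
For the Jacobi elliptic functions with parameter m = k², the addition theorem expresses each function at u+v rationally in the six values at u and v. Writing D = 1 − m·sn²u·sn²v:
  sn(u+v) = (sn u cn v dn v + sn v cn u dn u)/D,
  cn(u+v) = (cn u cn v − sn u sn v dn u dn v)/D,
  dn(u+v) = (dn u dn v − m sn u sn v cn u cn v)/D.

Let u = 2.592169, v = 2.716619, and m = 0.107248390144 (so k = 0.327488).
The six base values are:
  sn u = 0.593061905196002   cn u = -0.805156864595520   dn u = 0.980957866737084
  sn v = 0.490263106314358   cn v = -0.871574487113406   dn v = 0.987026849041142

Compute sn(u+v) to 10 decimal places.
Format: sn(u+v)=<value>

sn(u+v)=-0.9056249030

m = k² = 0.107248390144
D = 1 − m·sn²u·sn²v = 0.9909332996258148
sn(u+v) = (sn u·cn v·dn v + sn v·cn u·dn u)/D = -0.8974138733899412/0.9909332996258148 = -0.9056249030371799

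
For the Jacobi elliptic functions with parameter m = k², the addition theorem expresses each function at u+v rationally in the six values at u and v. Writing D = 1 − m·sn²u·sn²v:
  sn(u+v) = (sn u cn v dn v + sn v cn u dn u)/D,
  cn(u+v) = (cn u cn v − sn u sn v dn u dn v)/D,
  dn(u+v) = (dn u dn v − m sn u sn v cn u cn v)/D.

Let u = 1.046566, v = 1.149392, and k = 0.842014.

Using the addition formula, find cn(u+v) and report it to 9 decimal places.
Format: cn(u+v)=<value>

sn u = 0.8068995856722804, cn u = 0.590688630872393, dn u = 0.7337488995246637
sn v = 0.8482000300938249, cn v = 0.5296760415091799, dn v = 0.6999454584945607
m = k² = 0.708987576196
D = 1 − m·sn²u·sn²v = 0.6678959460774728
cn(u+v) = (cn u·cn v − sn u·sn v·dn u·dn v)/D = -0.03862971035924586/0.6678959460774728 = -0.05783791709789026

cn(u+v)=-0.057837917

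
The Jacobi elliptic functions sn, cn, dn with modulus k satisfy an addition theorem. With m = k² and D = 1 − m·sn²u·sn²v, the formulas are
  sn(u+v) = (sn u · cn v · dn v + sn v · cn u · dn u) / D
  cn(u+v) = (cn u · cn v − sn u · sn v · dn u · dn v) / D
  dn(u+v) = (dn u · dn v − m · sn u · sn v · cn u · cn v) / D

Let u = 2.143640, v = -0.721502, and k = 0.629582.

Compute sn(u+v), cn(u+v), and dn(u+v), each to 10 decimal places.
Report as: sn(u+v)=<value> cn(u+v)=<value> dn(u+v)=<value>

sn u = 0.9585479955726532, cn u = -0.2849311148043484, dn u = 0.7973746803318673
sn v = -0.6436711061790537, cn v = 0.7653022325004896, dn v = 0.9142086792793076
m = k² = 0.396373494724
D = 1 − m·sn²u·sn²v = 0.8491100337343645
sn(u+v) = (sn u·cn v·dn v + sn v·cn u·dn u)/D = 0.8168842684853377/0.8491100337343645 = 0.9620475981101075
cn(u+v) = (cn u·cn v − sn u·sn v·dn u·dn v)/D = 0.2317065844760316/0.8491100337343645 = 0.2728816940920976
dn(u+v) = (dn u·dn v − m·sn u·sn v·cn u·cn v)/D = 0.675638847896003/0.8491100337343645 = 0.7957023484041996

sn(u+v)=0.9620475981 cn(u+v)=0.2728816941 dn(u+v)=0.7957023484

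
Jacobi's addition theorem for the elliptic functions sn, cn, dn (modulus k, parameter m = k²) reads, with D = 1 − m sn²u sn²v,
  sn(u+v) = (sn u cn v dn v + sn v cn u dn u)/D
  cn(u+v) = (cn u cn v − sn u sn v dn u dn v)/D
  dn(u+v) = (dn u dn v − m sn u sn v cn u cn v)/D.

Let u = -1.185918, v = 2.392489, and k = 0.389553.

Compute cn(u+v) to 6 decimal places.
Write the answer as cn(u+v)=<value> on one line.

sn u = -0.9144459199482062, cn u = 0.4047081164124076, dn u = 0.9344001506163574
sn v = 0.7610773655403079, cn v = -0.6486611161941377, dn v = 0.9550390708283575
m = k² = 0.151751539809
D = 1 − m·sn²u·sn²v = 0.9264967111023744
cn(u+v) = (cn u·cn v − sn u·sn v·dn u·dn v)/D = 0.3585520388328067/0.9264967111023744 = 0.3869976380231187

cn(u+v)=0.386998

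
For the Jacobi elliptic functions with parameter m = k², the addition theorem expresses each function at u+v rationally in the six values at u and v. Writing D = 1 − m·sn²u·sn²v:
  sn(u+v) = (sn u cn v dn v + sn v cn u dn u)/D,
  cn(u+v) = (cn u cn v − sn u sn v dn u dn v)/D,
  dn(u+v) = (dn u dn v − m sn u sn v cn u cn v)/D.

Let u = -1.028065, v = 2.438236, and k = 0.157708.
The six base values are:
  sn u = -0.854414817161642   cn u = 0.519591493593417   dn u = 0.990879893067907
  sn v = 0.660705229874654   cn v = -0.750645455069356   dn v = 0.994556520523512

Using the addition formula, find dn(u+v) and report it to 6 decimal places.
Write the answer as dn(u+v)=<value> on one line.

m = k² = 0.024871813264
D = 1 − m·sn²u·sn²v = 0.9920738829800476
dn(u+v) = (dn u·dn v − m·sn u·sn v·cn u·cn v)/D = 0.9800098390969712/0.9920738829800476 = 0.9878395711347246

dn(u+v)=0.987840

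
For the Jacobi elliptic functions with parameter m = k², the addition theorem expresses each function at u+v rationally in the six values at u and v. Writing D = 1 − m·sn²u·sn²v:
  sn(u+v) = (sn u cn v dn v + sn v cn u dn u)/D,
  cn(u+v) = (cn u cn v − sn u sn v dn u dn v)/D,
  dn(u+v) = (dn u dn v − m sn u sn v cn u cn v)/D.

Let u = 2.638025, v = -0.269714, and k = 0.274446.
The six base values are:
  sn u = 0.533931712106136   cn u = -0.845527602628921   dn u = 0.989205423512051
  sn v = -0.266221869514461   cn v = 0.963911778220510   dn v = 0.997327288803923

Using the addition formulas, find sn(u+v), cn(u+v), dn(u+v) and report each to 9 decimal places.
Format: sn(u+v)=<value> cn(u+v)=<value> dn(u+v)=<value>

sn(u+v)=0.737077346 cn(u+v)=-0.675808395 dn(u+v)=0.979326092

m = k² = 0.075320606916
D = 1 − m·sn²u·sn²v = 0.9984781470151201
sn(u+v) = (sn u·cn v·dn v + sn v·cn u·dn u)/D = 0.7359556225027475/0.9984781470151201 = 0.7370773458616344
cn(u+v) = (cn u·cn v − sn u·sn v·dn u·dn v)/D = -0.6747799135817108/0.9984781470151201 = -0.6758083946042462
dn(u+v) = (dn u·dn v − m·sn u·sn v·cn u·cn v)/D = 0.9778357012573041/0.9984781470151201 = 0.9793260915929656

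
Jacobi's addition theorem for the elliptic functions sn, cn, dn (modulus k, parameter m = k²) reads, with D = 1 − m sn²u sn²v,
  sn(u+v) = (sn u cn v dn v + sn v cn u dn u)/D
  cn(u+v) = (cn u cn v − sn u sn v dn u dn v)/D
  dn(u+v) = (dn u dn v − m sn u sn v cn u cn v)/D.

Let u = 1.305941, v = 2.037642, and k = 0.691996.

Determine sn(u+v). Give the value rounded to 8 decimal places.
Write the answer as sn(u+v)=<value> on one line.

sn(u+v)=0.32097677

sn u = 0.9243502500266687, cn u = 0.3815450370213654, dn u = 0.7686690642737867
sn v = 0.9894155648417695, cn v = -0.1451097517358577, dn v = 0.7288516872909187
m = k² = 0.478858464016
D = 1 − m·sn²u·sn²v = 0.5994674916186298
sn(u+v) = (sn u·cn v·dn v + sn v·cn u·dn u)/D = 0.1924151376682575/0.5994674916186298 = 0.3209767674786083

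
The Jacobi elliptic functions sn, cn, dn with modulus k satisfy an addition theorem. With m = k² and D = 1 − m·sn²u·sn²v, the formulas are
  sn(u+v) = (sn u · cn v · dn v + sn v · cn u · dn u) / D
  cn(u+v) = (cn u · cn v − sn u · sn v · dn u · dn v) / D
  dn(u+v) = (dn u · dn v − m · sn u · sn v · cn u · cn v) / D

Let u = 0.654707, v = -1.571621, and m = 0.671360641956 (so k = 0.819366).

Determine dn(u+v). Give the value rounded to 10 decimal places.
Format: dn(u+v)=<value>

sn u = 0.5860418602550284, cn u = 0.8102807772795957, dn u = 0.8771684574347246
sn v = -0.9632113648154971, cn v = 0.2687449844932319, dn v = 0.6141071726903395
m = k² = 0.671360641956
D = 1 − m·sn²u·sn²v = 0.7860775566961216
dn(u+v) = (dn u·dn v − m·sn u·sn v·cn u·cn v)/D = 0.6211997734013015/0.7860775566961216 = 0.7902525242066441

dn(u+v)=0.7902525242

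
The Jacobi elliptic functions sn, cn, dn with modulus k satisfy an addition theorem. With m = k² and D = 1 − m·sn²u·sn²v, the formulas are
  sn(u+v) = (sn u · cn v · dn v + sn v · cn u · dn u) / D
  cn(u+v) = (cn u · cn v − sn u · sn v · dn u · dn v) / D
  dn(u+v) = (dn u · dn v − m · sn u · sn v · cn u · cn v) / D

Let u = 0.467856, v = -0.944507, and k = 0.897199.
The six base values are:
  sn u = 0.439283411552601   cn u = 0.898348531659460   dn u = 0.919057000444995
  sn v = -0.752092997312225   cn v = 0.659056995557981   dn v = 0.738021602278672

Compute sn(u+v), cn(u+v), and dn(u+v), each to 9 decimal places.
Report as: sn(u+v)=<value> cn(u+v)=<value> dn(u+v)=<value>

m = k² = 0.804966045601
D = 1 − m·sn²u·sn²v = 0.9121361440110493
sn(u+v) = (sn u·cn v·dn v + sn v·cn u·dn u)/D = -0.4072864743230313/0.9121361440110493 = -0.4465193896735854
cn(u+v) = (cn u·cn v − sn u·sn v·dn u·dn v)/D = 0.8161556671645798/0.9121361440110493 = 0.894773957290627
dn(u+v) = (dn u·dn v − m·sn u·sn v·cn u·cn v)/D = 0.8357408381491126/0.9121361440110493 = 0.9162457201553332

sn(u+v)=-0.446519390 cn(u+v)=0.894773957 dn(u+v)=0.916245720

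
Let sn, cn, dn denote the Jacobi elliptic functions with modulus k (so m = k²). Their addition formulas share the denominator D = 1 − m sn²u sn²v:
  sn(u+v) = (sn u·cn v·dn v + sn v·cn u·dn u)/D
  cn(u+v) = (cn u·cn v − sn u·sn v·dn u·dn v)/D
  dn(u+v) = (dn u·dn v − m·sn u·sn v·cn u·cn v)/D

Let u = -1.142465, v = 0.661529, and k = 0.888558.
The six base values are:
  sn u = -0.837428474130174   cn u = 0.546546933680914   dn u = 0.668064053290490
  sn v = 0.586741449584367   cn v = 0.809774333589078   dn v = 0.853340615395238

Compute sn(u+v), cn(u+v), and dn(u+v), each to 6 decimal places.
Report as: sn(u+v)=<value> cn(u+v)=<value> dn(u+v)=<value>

m = k² = 0.789535319364
D = 1 − m·sn²u·sn²v = 0.8093834746031626
sn(u+v) = (sn u·cn v·dn v + sn v·cn u·dn u)/D = -0.3644382938713823/0.8093834746031626 = -0.4502665365759597
cn(u+v) = (cn u·cn v − sn u·sn v·dn u·dn v)/D = 0.7226938071692633/0.8093834746031626 = 0.8928941964420476
dn(u+v) = (dn u·dn v − m·sn u·sn v·cn u·cn v)/D = 0.74178114178869/0.8093834746031626 = 0.9164767567714207

sn(u+v)=-0.450267 cn(u+v)=0.892894 dn(u+v)=0.916477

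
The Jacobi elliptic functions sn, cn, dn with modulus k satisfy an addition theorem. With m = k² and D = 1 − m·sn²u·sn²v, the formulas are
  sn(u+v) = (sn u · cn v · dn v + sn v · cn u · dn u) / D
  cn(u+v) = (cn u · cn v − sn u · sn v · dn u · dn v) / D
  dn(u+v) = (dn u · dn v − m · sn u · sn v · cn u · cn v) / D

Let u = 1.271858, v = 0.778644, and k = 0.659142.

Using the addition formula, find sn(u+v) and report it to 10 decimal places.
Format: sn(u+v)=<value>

sn(u+v)=0.9824643122

sn u = 0.9184131645273564, cn u = 0.3956226222334195, dn u = 0.7959482344906221
sn v = 0.6806040054593051, cn v = 0.7326514776841374, dn v = 0.8937252732655346
m = k² = 0.434468176164
D = 1 − m·sn²u·sn²v = 0.8302447663532833
sn(u+v) = (sn u·cn v·dn v + sn v·cn u·dn u)/D = 0.8156858533020101/0.8302447663532833 = 0.9824643121627603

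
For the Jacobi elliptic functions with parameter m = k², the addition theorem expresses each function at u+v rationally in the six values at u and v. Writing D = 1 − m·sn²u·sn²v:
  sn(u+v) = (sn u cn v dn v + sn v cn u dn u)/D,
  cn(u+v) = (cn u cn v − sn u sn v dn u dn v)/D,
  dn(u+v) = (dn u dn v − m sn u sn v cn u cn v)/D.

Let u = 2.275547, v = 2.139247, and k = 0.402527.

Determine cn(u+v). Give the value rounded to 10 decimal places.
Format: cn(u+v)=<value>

cn(u+v)=-0.4513189511

sn u = 0.8327082021432871, cn u = -0.5537120642385304, dn u = 0.9421514298277372
sn v = 0.8964669127574956, cn v = -0.443110679549754, dn v = 0.9326230402625926
m = k² = 0.162027985729
D = 1 − m·sn²u·sn²v = 0.909709044686305
cn(u+v) = (cn u·cn v − sn u·sn v·dn u·dn v)/D = -0.4105689318694219/0.909709044686305 = -0.4513189511169457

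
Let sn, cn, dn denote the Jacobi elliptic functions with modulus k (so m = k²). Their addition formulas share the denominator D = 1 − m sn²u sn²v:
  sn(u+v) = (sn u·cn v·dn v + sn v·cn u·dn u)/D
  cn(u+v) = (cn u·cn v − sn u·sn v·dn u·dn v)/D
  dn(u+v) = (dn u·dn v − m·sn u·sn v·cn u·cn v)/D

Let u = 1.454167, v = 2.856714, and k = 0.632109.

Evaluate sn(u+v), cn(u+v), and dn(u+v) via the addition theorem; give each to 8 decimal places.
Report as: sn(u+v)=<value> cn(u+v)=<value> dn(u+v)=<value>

sn u = 0.9684044216143721, cn u = 0.2493849959354679, dn u = 0.7907516101317961
sn v = 0.6267103635158177, cn v = -0.7792522828082518, dn v = 0.9181861264869883
m = k² = 0.399561787881
D = 1 − m·sn²u·sn²v = 0.8528259544539937
sn(u+v) = (sn u·cn v·dn v + sn v·cn u·dn u)/D = -0.5693037635735145/0.8528259544539937 = -0.6675497627625568
cn(u+v) = (cn u·cn v − sn u·sn v·dn u·dn v)/D = -0.6349845142768421/0.8528259544539937 = -0.7445651846787185
dn(u+v) = (dn u·dn v − m·sn u·sn v·cn u·cn v)/D = 0.7731826601906751/0.8528259544539937 = 0.9066124877562987

sn(u+v)=-0.66754976 cn(u+v)=-0.74456518 dn(u+v)=0.90661249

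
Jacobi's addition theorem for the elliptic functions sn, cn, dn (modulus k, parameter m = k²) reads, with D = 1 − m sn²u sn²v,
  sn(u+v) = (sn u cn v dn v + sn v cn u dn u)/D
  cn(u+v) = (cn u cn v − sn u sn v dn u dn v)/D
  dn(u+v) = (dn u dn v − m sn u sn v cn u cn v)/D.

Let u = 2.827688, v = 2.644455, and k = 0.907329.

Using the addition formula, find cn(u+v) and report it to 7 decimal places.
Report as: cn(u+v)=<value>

sn u = 0.9750167499203293, cn u = -0.2221313516251096, dn u = 0.4662348800785968
sn v = 0.9900467082616232, cn v = -0.1407391752865007, dn v = 0.439386551834461
m = k² = 0.823245914241
D = 1 − m·sn²u·sn²v = 0.2328768209139572
cn(u+v) = (cn u·cn v − sn u·sn v·dn u·dn v)/D = -0.1664886871408774/0.2328768209139572 = -0.7149216761353475

cn(u+v)=-0.7149217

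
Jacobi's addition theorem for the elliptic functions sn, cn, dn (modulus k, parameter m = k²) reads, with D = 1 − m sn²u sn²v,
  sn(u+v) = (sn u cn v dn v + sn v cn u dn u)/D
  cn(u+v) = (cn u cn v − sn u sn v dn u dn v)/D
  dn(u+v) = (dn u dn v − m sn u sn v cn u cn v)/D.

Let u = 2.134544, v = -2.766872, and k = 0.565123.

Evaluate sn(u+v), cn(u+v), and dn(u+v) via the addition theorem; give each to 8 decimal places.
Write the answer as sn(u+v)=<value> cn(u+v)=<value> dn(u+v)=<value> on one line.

sn u = 0.9425876461122374, cn u = -0.3339588738102215, dn u = 0.8463180210212015
sn v = -0.6197948727095677, cn v = -0.7847638598731027, dn v = 0.9366523878841229
m = k² = 0.319364005129
D = 1 − m·sn²u·sn²v = 0.8910002727073559
sn(u+v) = (sn u·cn v·dn v + sn v·cn u·dn u)/D = -0.5176739584559022/0.8910002727073559 = -0.5810031425500241
cn(u+v) = (cn u·cn v − sn u·sn v·dn u·dn v)/D = 0.7251862924112531/0.8910002727073559 = 0.813901313641277
dn(u+v) = (dn u·dn v − m·sn u·sn v·cn u·cn v)/D = 0.8416034096710465/0.8910002727073559 = 0.944560215580839

sn(u+v)=-0.58100314 cn(u+v)=0.81390131 dn(u+v)=0.94456022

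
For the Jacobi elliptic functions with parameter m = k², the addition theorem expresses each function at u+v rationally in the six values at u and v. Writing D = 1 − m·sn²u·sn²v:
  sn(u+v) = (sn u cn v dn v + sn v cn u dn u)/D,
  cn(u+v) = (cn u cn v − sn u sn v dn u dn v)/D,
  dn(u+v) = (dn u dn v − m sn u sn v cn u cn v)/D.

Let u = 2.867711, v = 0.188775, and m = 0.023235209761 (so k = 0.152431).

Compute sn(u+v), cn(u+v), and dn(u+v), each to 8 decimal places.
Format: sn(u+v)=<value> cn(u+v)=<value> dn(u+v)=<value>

sn u = 0.2881342053532986, cn u = -0.9575900373883509, dn u = 0.9990350255162831
sn v = 0.1876303926414923, cn v = 0.9822397038183701, dn v = 0.9995909166374753
m = k² = 0.023235209761
D = 1 − m·sn²u·sn²v = 0.9999320886118166
sn(u+v) = (sn u·cn v·dn v + sn v·cn u·dn u)/D = 0.103401464189392/0.9999320886118166 = 0.1034084868032808
cn(u+v) = (cn u·cn v − sn u·sn v·dn u·dn v)/D = -0.9945714248052172/0.9999320886118166 = -0.994638972118555
dn(u+v) = (dn u·dn v − m·sn u·sn v·cn u·cn v)/D = 0.9998078586212339/0.9999320886118166 = 0.9998757615722131

sn(u+v)=0.10340849 cn(u+v)=-0.99463897 dn(u+v)=0.99987576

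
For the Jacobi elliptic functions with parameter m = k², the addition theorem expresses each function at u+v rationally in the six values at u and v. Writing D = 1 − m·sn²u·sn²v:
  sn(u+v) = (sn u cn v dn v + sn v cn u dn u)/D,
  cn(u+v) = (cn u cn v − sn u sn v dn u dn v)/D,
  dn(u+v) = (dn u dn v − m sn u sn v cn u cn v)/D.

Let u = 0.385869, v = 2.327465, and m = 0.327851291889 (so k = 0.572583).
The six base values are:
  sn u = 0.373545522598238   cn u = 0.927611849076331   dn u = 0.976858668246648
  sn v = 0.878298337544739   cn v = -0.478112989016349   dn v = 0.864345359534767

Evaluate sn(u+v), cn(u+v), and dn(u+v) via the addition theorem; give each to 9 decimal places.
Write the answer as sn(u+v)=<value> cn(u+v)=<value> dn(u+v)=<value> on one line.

sn(u+v)=0.664963138 cn(u+v)=-0.746876178 dn(u+v)=0.924679423

m = k² = 0.327851291889
D = 1 − m·sn²u·sn²v = 0.9647102898593055
sn(u+v) = (sn u·cn v·dn v + sn v·cn u·dn u)/D = 0.6414967813131723/0.9647102898593055 = 0.6649631376967369
cn(u+v) = (cn u·cn v − sn u·sn v·dn u·dn v)/D = -0.7205191343227917/0.9647102898593055 = -0.7468761781610862
dn(u+v) = (dn u·dn v − m·sn u·sn v·cn u·cn v)/D = 0.8920477542934711/0.9647102898593055 = 0.9246794231080176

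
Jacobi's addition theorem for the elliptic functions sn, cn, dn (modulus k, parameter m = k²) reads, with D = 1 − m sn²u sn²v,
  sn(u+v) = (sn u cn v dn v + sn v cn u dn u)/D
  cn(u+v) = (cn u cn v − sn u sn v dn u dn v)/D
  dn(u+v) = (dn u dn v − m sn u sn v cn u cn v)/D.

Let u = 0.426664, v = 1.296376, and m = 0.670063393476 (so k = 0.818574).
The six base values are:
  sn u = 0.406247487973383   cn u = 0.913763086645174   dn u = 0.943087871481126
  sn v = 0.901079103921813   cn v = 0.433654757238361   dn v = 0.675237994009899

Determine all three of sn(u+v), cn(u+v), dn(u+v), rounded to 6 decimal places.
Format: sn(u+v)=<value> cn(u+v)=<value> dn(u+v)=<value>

m = k² = 0.670063393476
D = 1 − m·sn²u·sn²v = 0.9102110058375704
sn(u+v) = (sn u·cn v·dn v + sn v·cn u·dn u)/D = 0.8954703812002874/0.9102110058375704 = 0.9838052665340838
cn(u+v) = (cn u·cn v − sn u·sn v·dn u·dn v)/D = 0.163146779131105/0.9102110058375704 = 0.1792406135333184
dn(u+v) = (dn u·dn v − m·sn u·sn v·cn u·cn v)/D = 0.5396130239179115/0.9102110058375704 = 0.5928438795588536

sn(u+v)=0.983805 cn(u+v)=0.179241 dn(u+v)=0.592844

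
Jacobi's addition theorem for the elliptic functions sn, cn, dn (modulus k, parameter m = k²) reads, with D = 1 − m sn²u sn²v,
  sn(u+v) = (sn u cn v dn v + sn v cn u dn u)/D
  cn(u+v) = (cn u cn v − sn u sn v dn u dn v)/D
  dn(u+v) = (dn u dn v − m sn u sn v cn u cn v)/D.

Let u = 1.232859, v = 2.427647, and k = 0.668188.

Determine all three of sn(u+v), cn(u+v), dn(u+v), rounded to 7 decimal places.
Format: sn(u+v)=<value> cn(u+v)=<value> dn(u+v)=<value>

sn(u+v)=-0.0380859 cn(u+v)=-0.9992745 dn(u+v)=0.9996761

sn u = 0.9044664592397759, cn u = 0.4265447504192998, dn u = 0.7967161881794063
sn v = 0.8910466615788136, cn v = -0.4539117170653906, dn v = 0.8034392903586628
m = k² = 0.446475203344
D = 1 − m·sn²u·sn²v = 0.710009900335336
sn(u+v) = (sn u·cn v·dn v + sn v·cn u·dn u)/D = -0.02704139419678866/0.710009900335336 = -0.03808593962424618
cn(u+v) = (cn u·cn v − sn u·sn v·dn u·dn v)/D = -0.7094947650082329/0.710009900335336 = -0.9992744674026943
dn(u+v) = (dn u·dn v − m·sn u·sn v·cn u·cn v)/D = 0.7097799513834402/0.710009900335336 = 0.9996761327528149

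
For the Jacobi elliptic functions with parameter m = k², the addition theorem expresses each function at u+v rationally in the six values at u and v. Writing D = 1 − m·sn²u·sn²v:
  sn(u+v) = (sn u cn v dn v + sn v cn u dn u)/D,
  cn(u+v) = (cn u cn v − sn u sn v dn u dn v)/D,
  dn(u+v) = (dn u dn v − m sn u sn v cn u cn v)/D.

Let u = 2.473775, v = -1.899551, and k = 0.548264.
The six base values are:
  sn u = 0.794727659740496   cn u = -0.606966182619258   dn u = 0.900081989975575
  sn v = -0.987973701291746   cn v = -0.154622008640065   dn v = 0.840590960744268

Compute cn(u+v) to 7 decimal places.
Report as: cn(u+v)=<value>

m = k² = 0.300593413696
D = 1 − m·sn²u·sn²v = 0.81468657358897
cn(u+v) = (cn u·cn v − sn u·sn v·dn u·dn v)/D = 0.6879105892739576/0.81468657358897 = 0.8443868004887802

cn(u+v)=0.8443868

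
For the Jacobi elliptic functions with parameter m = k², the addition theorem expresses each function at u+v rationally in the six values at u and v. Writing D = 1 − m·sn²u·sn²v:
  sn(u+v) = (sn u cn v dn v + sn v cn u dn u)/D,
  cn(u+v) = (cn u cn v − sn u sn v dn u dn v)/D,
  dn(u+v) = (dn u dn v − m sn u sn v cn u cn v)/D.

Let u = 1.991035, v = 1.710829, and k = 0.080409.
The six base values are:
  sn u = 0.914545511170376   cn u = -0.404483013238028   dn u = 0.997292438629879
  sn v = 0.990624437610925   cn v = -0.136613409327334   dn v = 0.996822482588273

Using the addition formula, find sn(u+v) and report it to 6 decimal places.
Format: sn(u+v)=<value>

m = k² = 0.006465607281
D = 1 − m·sn²u·sn²v = 0.994693134976885
sn(u+v) = (sn u·cn v·dn v + sn v·cn u·dn u)/D = -0.5241480465409826/0.994693134976885 = -0.5269444697164447

sn(u+v)=-0.526944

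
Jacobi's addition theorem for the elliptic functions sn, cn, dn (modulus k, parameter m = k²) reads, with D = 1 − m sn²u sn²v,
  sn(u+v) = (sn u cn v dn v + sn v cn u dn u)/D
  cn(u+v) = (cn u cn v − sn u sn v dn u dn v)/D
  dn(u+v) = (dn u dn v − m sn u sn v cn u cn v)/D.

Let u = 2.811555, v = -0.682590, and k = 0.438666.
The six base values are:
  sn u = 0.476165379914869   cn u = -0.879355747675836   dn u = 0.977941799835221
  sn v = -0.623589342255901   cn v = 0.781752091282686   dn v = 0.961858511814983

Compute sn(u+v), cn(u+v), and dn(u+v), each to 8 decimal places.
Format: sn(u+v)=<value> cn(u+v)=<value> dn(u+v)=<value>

sn(u+v)=0.90974120 cn(u+v)=-0.41517581 dn(u+v)=0.91691936

m = k² = 0.192427859556
D = 1 − m·sn²u·sn²v = 0.9830339418960967
sn(u+v) = (sn u·cn v·dn v + sn v·cn u·dn u)/D = 0.8943064754710162/0.9830339418960967 = 0.9097411974870968
cn(u+v) = (cn u·cn v − sn u·sn v·dn u·dn v)/D = -0.4081319135406923/0.9830339418960967 = -0.4151758104643659
dn(u+v) = (dn u·dn v − m·sn u·sn v·cn u·cn v)/D = 0.9013628535858818/0.9830339418960967 = 0.9169193607367351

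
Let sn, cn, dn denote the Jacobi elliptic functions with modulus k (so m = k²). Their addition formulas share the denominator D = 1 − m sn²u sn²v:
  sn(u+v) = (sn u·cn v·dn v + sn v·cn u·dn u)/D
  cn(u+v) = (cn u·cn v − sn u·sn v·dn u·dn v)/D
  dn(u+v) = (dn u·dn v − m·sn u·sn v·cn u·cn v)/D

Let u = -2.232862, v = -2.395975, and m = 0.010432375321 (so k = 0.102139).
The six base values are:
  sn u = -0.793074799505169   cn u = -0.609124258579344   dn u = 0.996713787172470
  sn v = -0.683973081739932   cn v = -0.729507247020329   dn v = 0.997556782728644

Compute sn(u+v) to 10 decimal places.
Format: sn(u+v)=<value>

m = k² = 0.010432375321
D = 1 − m·sn²u·sn²v = 0.9969303453125422
sn(u+v) = (sn u·cn v·dn v + sn v·cn u·dn u)/D = 0.9923957602086825/0.9969303453125422 = 0.9954514524257579

sn(u+v)=0.9954514524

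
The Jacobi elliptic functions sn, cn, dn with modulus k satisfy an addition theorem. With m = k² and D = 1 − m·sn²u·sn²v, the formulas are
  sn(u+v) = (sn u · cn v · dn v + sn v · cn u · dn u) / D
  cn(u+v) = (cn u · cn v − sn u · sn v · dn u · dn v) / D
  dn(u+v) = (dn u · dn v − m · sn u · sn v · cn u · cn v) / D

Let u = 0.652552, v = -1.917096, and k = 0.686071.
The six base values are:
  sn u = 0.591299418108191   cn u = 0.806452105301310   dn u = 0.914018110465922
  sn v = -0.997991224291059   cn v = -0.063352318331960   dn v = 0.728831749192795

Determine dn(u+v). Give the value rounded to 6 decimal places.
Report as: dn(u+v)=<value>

dn(u+v)=0.779790

m = k² = 0.470693417041
D = 1 − m·sn²u·sn²v = 0.836089614214028
dn(u+v) = (dn u·dn v − m·sn u·sn v·cn u·cn v)/D = 0.6519744054810416/0.836089614214028 = 0.7797901019186021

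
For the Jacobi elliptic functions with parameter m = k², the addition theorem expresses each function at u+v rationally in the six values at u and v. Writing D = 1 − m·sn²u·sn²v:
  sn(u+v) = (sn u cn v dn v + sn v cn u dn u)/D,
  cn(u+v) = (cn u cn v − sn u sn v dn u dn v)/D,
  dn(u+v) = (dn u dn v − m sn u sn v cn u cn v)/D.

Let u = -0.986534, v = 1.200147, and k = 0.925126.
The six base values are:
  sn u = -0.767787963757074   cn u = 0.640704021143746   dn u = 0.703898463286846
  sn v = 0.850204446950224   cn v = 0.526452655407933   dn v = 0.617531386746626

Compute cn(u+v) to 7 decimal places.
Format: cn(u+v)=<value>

m = k² = 0.855858115876
D = 1 − m·sn²u·sn²v = 0.6353039017979341
cn(u+v) = (cn u·cn v − sn u·sn v·dn u·dn v)/D = 0.6210489316067715/0.6353039017979341 = 0.9775619665630567

cn(u+v)=0.9775620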